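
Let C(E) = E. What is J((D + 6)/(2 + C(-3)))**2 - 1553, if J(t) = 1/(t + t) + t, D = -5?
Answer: -6203/4 ≈ -1550.8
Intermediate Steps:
J(t) = t + 1/(2*t) (J(t) = 1/(2*t) + t = t + 1/(2*t))
J((D + 6)/(2 + C(-3)))**2 - 1553 = ((-5 + 6)/(2 - 3) + 1/(2*(((-5 + 6)/(2 - 3)))))**2 - 1553 = (1/(-1) + 1/(2*((1/(-1)))))**2 - 1553 = (1*(-1) + 1/(2*((1*(-1)))))**2 - 1553 = (-1 + (1/2)/(-1))**2 - 1553 = (-1 + (1/2)*(-1))**2 - 1553 = (-1 - 1/2)**2 - 1553 = (-3/2)**2 - 1553 = 9/4 - 1553 = -6203/4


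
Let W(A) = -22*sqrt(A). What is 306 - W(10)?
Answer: 306 + 22*sqrt(10) ≈ 375.57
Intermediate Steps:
306 - W(10) = 306 - (-22)*sqrt(10) = 306 + 22*sqrt(10)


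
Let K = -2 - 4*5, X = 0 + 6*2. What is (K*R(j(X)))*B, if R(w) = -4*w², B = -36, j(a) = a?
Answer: -456192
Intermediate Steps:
X = 12 (X = 0 + 12 = 12)
K = -22 (K = -2 - 20 = -22)
(K*R(j(X)))*B = -(-88)*12²*(-36) = -(-88)*144*(-36) = -22*(-576)*(-36) = 12672*(-36) = -456192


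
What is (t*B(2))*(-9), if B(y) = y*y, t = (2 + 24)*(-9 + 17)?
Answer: -7488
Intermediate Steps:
t = 208 (t = 26*8 = 208)
B(y) = y**2
(t*B(2))*(-9) = (208*2**2)*(-9) = (208*4)*(-9) = 832*(-9) = -7488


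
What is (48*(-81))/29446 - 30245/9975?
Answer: -92937707/29372385 ≈ -3.1641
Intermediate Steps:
(48*(-81))/29446 - 30245/9975 = -3888*1/29446 - 30245*1/9975 = -1944/14723 - 6049/1995 = -92937707/29372385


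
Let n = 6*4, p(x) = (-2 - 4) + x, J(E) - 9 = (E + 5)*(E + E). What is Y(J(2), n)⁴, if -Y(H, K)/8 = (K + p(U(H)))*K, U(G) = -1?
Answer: 113501238460416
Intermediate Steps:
J(E) = 9 + 2*E*(5 + E) (J(E) = 9 + (E + 5)*(E + E) = 9 + (5 + E)*(2*E) = 9 + 2*E*(5 + E))
p(x) = -6 + x
n = 24
Y(H, K) = -8*K*(-7 + K) (Y(H, K) = -8*(K + (-6 - 1))*K = -8*(K - 7)*K = -8*(-7 + K)*K = -8*K*(-7 + K))
Y(J(2), n)⁴ = (8*24*(7 - 1*24))⁴ = (8*24*(7 - 24))⁴ = (8*24*(-17))⁴ = (-3264)⁴ = 113501238460416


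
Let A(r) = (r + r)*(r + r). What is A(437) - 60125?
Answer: 703751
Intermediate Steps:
A(r) = 4*r² (A(r) = (2*r)*(2*r) = 4*r²)
A(437) - 60125 = 4*437² - 60125 = 4*190969 - 60125 = 763876 - 60125 = 703751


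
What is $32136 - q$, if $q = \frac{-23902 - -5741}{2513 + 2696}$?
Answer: $\frac{167414585}{5209} \approx 32140.0$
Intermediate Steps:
$q = - \frac{18161}{5209}$ ($q = \frac{-23902 + \left(-5805 + 11546\right)}{5209} = \left(-23902 + 5741\right) \frac{1}{5209} = \left(-18161\right) \frac{1}{5209} = - \frac{18161}{5209} \approx -3.4865$)
$32136 - q = 32136 - - \frac{18161}{5209} = 32136 + \frac{18161}{5209} = \frac{167414585}{5209}$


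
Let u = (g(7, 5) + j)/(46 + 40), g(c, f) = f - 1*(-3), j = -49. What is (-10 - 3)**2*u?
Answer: -6929/86 ≈ -80.570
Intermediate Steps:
g(c, f) = 3 + f (g(c, f) = f + 3 = 3 + f)
u = -41/86 (u = ((3 + 5) - 49)/(46 + 40) = (8 - 49)/86 = -41*1/86 = -41/86 ≈ -0.47674)
(-10 - 3)**2*u = (-10 - 3)**2*(-41/86) = (-13)**2*(-41/86) = 169*(-41/86) = -6929/86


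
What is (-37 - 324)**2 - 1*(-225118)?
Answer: 355439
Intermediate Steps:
(-37 - 324)**2 - 1*(-225118) = (-361)**2 + 225118 = 130321 + 225118 = 355439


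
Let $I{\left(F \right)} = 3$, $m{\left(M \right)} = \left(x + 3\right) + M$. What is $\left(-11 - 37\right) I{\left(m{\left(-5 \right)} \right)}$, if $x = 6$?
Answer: $-144$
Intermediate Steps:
$m{\left(M \right)} = 9 + M$ ($m{\left(M \right)} = \left(6 + 3\right) + M = 9 + M$)
$\left(-11 - 37\right) I{\left(m{\left(-5 \right)} \right)} = \left(-11 - 37\right) 3 = \left(-48\right) 3 = -144$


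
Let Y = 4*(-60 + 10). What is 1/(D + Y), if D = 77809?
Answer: 1/77609 ≈ 1.2885e-5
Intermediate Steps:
Y = -200 (Y = 4*(-50) = -200)
1/(D + Y) = 1/(77809 - 200) = 1/77609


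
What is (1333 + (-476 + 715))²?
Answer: 2471184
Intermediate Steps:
(1333 + (-476 + 715))² = (1333 + 239)² = 1572² = 2471184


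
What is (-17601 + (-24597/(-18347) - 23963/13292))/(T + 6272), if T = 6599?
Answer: -4292439076561/3138829198204 ≈ -1.3675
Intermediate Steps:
(-17601 + (-24597/(-18347) - 23963/13292))/(T + 6272) = (-17601 + (-24597/(-18347) - 23963/13292))/(6599 + 6272) = (-17601 + (-24597*(-1/18347) - 23963*1/13292))/12871 = (-17601 + (24597/18347 - 23963/13292))*(1/12871) = (-17601 - 112705837/243868324)*(1/12871) = -4292439076561/243868324*1/12871 = -4292439076561/3138829198204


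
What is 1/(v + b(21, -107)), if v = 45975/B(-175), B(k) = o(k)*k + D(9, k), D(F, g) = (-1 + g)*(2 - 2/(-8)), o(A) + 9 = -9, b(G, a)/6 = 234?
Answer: 918/1304197 ≈ 0.00070388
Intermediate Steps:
b(G, a) = 1404 (b(G, a) = 6*234 = 1404)
o(A) = -18 (o(A) = -9 - 9 = -18)
D(F, g) = -9/4 + 9*g/4 (D(F, g) = (-1 + g)*(2 - 2*(-⅛)) = (-1 + g)*(2 + ¼) = (-1 + g)*(9/4) = -9/4 + 9*g/4)
B(k) = -9/4 - 63*k/4 (B(k) = -18*k + (-9/4 + 9*k/4) = -9/4 - 63*k/4)
v = 15325/918 (v = 45975/(-9/4 - 63/4*(-175)) = 45975/(-9/4 + 11025/4) = 45975/2754 = 45975*(1/2754) = 15325/918 ≈ 16.694)
1/(v + b(21, -107)) = 1/(15325/918 + 1404) = 1/(1304197/918) = 918/1304197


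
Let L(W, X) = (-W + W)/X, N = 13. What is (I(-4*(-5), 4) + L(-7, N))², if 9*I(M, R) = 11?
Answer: 121/81 ≈ 1.4938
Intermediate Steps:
I(M, R) = 11/9 (I(M, R) = (⅑)*11 = 11/9)
L(W, X) = 0 (L(W, X) = 0/X = 0)
(I(-4*(-5), 4) + L(-7, N))² = (11/9 + 0)² = (11/9)² = 121/81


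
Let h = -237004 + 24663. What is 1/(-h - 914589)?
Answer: -1/702248 ≈ -1.4240e-6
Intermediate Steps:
h = -212341
1/(-h - 914589) = 1/(-1*(-212341) - 914589) = 1/(212341 - 914589) = 1/(-702248) = -1/702248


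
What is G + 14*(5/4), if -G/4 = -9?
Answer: 107/2 ≈ 53.500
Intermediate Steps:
G = 36 (G = -4*(-9) = 36)
G + 14*(5/4) = 36 + 14*(5/4) = 36 + 35/2 = 107/2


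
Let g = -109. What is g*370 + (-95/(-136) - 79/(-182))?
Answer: -499110063/12376 ≈ -40329.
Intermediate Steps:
g*370 + (-95/(-136) - 79/(-182)) = -109*370 + (-95/(-136) - 79/(-182)) = -40330 + (-95*(-1/136) - 79*(-1/182)) = -40330 + (95/136 + 79/182) = -40330 + 14017/12376 = -499110063/12376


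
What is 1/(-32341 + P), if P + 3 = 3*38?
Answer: -1/32230 ≈ -3.1027e-5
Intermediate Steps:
P = 111 (P = -3 + 3*38 = -3 + 114 = 111)
1/(-32341 + P) = 1/(-32341 + 111) = 1/(-32230) = -1/32230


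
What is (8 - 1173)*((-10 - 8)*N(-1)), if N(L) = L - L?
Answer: 0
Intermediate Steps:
N(L) = 0
(8 - 1173)*((-10 - 8)*N(-1)) = (8 - 1173)*((-10 - 8)*0) = -(-20970)*0 = -1165*0 = 0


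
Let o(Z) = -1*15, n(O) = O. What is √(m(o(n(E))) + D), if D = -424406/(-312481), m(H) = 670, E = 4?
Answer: 2*√52446669/559 ≈ 25.911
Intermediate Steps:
o(Z) = -15
D = 424406/312481 (D = -424406*(-1/312481) = 424406/312481 ≈ 1.3582)
√(m(o(n(E))) + D) = √(670 + 424406/312481) = √(209786676/312481) = 2*√52446669/559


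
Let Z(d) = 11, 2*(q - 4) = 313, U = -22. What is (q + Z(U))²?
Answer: 117649/4 ≈ 29412.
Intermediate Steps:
q = 321/2 (q = 4 + (½)*313 = 4 + 313/2 = 321/2 ≈ 160.50)
(q + Z(U))² = (321/2 + 11)² = (343/2)² = 117649/4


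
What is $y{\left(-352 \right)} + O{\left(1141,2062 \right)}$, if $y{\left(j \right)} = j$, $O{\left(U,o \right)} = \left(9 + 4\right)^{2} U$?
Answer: $192477$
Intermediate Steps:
$O{\left(U,o \right)} = 169 U$ ($O{\left(U,o \right)} = 13^{2} U = 169 U$)
$y{\left(-352 \right)} + O{\left(1141,2062 \right)} = -352 + 169 \cdot 1141 = -352 + 192829 = 192477$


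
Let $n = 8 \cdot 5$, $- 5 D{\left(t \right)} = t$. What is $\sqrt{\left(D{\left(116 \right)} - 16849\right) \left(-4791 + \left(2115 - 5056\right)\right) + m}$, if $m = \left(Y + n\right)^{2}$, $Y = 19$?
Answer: $\frac{\sqrt{3261483285}}{5} \approx 11422.0$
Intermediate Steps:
$D{\left(t \right)} = - \frac{t}{5}$
$n = 40$
$m = 3481$ ($m = \left(19 + 40\right)^{2} = 59^{2} = 3481$)
$\sqrt{\left(D{\left(116 \right)} - 16849\right) \left(-4791 + \left(2115 - 5056\right)\right) + m} = \sqrt{\left(\left(- \frac{1}{5}\right) 116 - 16849\right) \left(-4791 + \left(2115 - 5056\right)\right) + 3481} = \sqrt{\left(- \frac{116}{5} - 16849\right) \left(-4791 + \left(2115 - 5056\right)\right) + 3481} = \sqrt{- \frac{84361 \left(-4791 - 2941\right)}{5} + 3481} = \sqrt{\left(- \frac{84361}{5}\right) \left(-7732\right) + 3481} = \sqrt{\frac{652279252}{5} + 3481} = \sqrt{\frac{652296657}{5}} = \frac{\sqrt{3261483285}}{5}$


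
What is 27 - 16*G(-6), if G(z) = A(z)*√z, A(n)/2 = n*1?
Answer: 27 + 192*I*√6 ≈ 27.0 + 470.3*I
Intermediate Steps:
A(n) = 2*n (A(n) = 2*(n*1) = 2*n)
G(z) = 2*z^(3/2) (G(z) = (2*z)*√z = 2*z^(3/2))
27 - 16*G(-6) = 27 - 32*(-6)^(3/2) = 27 - 32*(-6*I*√6) = 27 - (-192)*I*√6 = 27 + 192*I*√6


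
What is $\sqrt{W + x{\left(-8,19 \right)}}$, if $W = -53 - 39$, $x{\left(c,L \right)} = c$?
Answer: $10 i \approx 10.0 i$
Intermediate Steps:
$W = -92$ ($W = -53 - 39 = -92$)
$\sqrt{W + x{\left(-8,19 \right)}} = \sqrt{-92 - 8} = \sqrt{-100} = 10 i$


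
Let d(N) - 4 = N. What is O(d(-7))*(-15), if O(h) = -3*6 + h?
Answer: 315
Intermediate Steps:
d(N) = 4 + N
O(h) = -18 + h
O(d(-7))*(-15) = (-18 + (4 - 7))*(-15) = (-18 - 3)*(-15) = -21*(-15) = 315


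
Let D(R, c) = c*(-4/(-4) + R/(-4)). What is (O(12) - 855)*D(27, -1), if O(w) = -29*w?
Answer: -27669/4 ≈ -6917.3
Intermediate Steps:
D(R, c) = c*(1 - R/4) (D(R, c) = c*(-4*(-¼) + R*(-¼)) = c*(1 - R/4))
(O(12) - 855)*D(27, -1) = (-29*12 - 855)*((¼)*(-1)*(4 - 1*27)) = (-348 - 855)*((¼)*(-1)*(4 - 27)) = -1203*(-1)*(-23)/4 = -1203*23/4 = -27669/4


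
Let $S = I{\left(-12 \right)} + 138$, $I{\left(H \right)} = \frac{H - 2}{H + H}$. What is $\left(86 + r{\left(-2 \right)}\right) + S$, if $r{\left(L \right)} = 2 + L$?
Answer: $\frac{2695}{12} \approx 224.58$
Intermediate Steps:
$I{\left(H \right)} = \frac{-2 + H}{2 H}$
$S = \frac{1663}{12}$ ($S = \frac{-2 - 12}{2 \left(-12\right)} + 138 = \frac{1}{2} \left(- \frac{1}{12}\right) \left(-14\right) + 138 = \frac{7}{12} + 138 = \frac{1663}{12} \approx 138.58$)
$\left(86 + r{\left(-2 \right)}\right) + S = \left(86 + \left(2 - 2\right)\right) + \frac{1663}{12} = \left(86 + 0\right) + \frac{1663}{12} = 86 + \frac{1663}{12} = \frac{2695}{12}$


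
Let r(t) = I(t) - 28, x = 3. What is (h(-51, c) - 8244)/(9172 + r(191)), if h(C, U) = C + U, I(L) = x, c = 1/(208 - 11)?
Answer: -1634114/1801959 ≈ -0.90685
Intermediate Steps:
c = 1/197 ≈ 0.0050761
I(L) = 3
r(t) = -25 (r(t) = 3 - 28 = -25)
(h(-51, c) - 8244)/(9172 + r(191)) = ((-51 + 1/197) - 8244)/(9172 - 25) = (-10046/197 - 8244)/9147 = -1634114/197*1/9147 = -1634114/1801959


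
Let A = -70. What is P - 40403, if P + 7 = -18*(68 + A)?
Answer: -40374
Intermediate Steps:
P = 29 (P = -7 - 18*(68 - 70) = -7 - 18*(-2) = -7 + 36 = 29)
P - 40403 = 29 - 40403 = -40374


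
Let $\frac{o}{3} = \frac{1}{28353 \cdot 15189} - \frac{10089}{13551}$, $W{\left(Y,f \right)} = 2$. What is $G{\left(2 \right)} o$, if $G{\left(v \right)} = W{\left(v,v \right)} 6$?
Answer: $- \frac{5793153783016}{216140315521} \approx -26.803$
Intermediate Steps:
$G{\left(v \right)} = 12$ ($G{\left(v \right)} = 2 \cdot 6 = 12$)
$o = - \frac{1448288445754}{648420946563}$ ($o = 3 \left(\frac{1}{28353 \cdot 15189} - \frac{10089}{13551}\right) = 3 \left(\frac{1}{28353} \cdot \frac{1}{15189} - \frac{3363}{4517}\right) = 3 \left(\frac{1}{430653717} - \frac{3363}{4517}\right) = 3 \left(- \frac{1448288445754}{1945262839689}\right) = - \frac{1448288445754}{648420946563} \approx -2.2336$)
$G{\left(2 \right)} o = 12 \left(- \frac{1448288445754}{648420946563}\right) = - \frac{5793153783016}{216140315521}$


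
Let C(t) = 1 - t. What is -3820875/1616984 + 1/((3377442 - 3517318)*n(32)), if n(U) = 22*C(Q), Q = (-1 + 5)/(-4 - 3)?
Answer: -2020884367217/855232741627 ≈ -2.3630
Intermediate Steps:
Q = -4/7 (Q = 4/(-7) = 4*(-⅐) = -4/7 ≈ -0.57143)
n(U) = 242/7 (n(U) = 22*(1 - 1*(-4/7)) = 22*(1 + 4/7) = 22*(11/7) = 242/7)
-3820875/1616984 + 1/((3377442 - 3517318)*n(32)) = -3820875/1616984 + 1/((3377442 - 3517318)*(242/7)) = -3820875*1/1616984 + (7/242)/(-139876) = -3820875/1616984 - 1/139876*7/242 = -3820875/1616984 - 7/33849992 = -2020884367217/855232741627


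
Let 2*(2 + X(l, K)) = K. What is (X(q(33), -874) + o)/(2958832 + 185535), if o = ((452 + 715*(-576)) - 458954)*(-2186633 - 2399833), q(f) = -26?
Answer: 65439245753/51547 ≈ 1.2695e+6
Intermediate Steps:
X(l, K) = -2 + K/2
o = 3991793991372 (o = ((452 - 411840) - 458954)*(-4586466) = (-411388 - 458954)*(-4586466) = -870342*(-4586466) = 3991793991372)
(X(q(33), -874) + o)/(2958832 + 185535) = ((-2 + (1/2)*(-874)) + 3991793991372)/(2958832 + 185535) = ((-2 - 437) + 3991793991372)/3144367 = (-439 + 3991793991372)*(1/3144367) = 3991793990933*(1/3144367) = 65439245753/51547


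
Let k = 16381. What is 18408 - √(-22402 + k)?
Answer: 18408 - 3*I*√669 ≈ 18408.0 - 77.595*I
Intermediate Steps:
18408 - √(-22402 + k) = 18408 - √(-22402 + 16381) = 18408 - √(-6021) = 18408 - 3*I*√669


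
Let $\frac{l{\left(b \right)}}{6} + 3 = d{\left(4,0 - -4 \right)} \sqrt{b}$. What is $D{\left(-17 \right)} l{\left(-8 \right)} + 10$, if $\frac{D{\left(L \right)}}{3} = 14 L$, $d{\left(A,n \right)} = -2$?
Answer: $12862 + 17136 i \sqrt{2} \approx 12862.0 + 24234.0 i$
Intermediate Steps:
$l{\left(b \right)} = -18 - 12 \sqrt{b}$ ($l{\left(b \right)} = -18 + 6 \left(- 2 \sqrt{b}\right) = -18 - 12 \sqrt{b}$)
$D{\left(L \right)} = 42 L$ ($D{\left(L \right)} = 3 \cdot 14 L = 42 L$)
$D{\left(-17 \right)} l{\left(-8 \right)} + 10 = 42 \left(-17\right) \left(-18 - 12 \sqrt{-8}\right) + 10 = - 714 \left(-18 - 12 \cdot 2 i \sqrt{2}\right) + 10 = - 714 \left(-18 - 24 i \sqrt{2}\right) + 10 = \left(12852 + 17136 i \sqrt{2}\right) + 10 = 12862 + 17136 i \sqrt{2}$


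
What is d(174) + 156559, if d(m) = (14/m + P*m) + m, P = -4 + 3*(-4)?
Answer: 13393570/87 ≈ 1.5395e+5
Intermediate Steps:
P = -16 (P = -4 - 12 = -16)
d(m) = -15*m + 14/m (d(m) = (14/m - 16*m) + m = (-16*m + 14/m) + m = -15*m + 14/m)
d(174) + 156559 = (-15*174 + 14/174) + 156559 = (-2610 + 14*(1/174)) + 156559 = (-2610 + 7/87) + 156559 = -227063/87 + 156559 = 13393570/87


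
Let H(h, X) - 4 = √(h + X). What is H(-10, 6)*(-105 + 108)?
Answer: 12 + 6*I ≈ 12.0 + 6.0*I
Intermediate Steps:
H(h, X) = 4 + √(X + h) (H(h, X) = 4 + √(h + X) = 4 + √(X + h))
H(-10, 6)*(-105 + 108) = (4 + √(6 - 10))*(-105 + 108) = (4 + √(-4))*3 = (4 + 2*I)*3 = 12 + 6*I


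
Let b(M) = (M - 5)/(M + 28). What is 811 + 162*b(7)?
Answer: 28709/35 ≈ 820.26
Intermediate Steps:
b(M) = (-5 + M)/(28 + M)
811 + 162*b(7) = 811 + 162*((-5 + 7)/(28 + 7)) = 811 + 162*(2/35) = 811 + 324/35 = 28709/35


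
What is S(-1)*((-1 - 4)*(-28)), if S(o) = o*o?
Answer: 140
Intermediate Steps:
S(o) = o²
S(-1)*((-1 - 4)*(-28)) = (-1)²*((-1 - 4)*(-28)) = 1*(-5*(-28)) = 1*140 = 140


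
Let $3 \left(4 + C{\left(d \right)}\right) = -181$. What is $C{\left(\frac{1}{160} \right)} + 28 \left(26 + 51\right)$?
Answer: $\frac{6275}{3} \approx 2091.7$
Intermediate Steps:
$C{\left(d \right)} = - \frac{193}{3}$ ($C{\left(d \right)} = -4 + \frac{1}{3} \left(-181\right) = -4 - \frac{181}{3} = - \frac{193}{3}$)
$C{\left(\frac{1}{160} \right)} + 28 \left(26 + 51\right) = - \frac{193}{3} + 28 \left(26 + 51\right) = - \frac{193}{3} + 28 \cdot 77 = - \frac{193}{3} + 2156 = \frac{6275}{3}$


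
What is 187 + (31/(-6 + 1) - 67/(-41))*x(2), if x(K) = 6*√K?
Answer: 187 - 5616*√2/205 ≈ 148.26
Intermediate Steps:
187 + (31/(-6 + 1) - 67/(-41))*x(2) = 187 + (31/(-6 + 1) - 67/(-41))*(6*√2) = 187 + (31/(-5) - 67*(-1/41))*(6*√2) = 187 + (31*(-⅕) + 67/41)*(6*√2) = 187 + (-31/5 + 67/41)*(6*√2) = 187 - 5616*√2/205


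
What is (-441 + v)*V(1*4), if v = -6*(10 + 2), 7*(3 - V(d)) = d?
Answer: -8721/7 ≈ -1245.9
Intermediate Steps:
V(d) = 3 - d/7
v = -72 (v = -6*12 = -72)
(-441 + v)*V(1*4) = (-441 - 72)*(3 - 4/7) = -513*(3 - ⅐*4) = -513*(3 - 4/7) = -513*17/7 = -8721/7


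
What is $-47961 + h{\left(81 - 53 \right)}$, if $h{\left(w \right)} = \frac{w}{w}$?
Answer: $-47960$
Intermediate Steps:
$h{\left(w \right)} = 1$
$-47961 + h{\left(81 - 53 \right)} = -47961 + 1 = -47960$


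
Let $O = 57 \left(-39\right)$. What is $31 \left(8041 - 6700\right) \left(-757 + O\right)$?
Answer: $-123881580$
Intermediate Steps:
$O = -2223$
$31 \left(8041 - 6700\right) \left(-757 + O\right) = 31 \left(8041 - 6700\right) \left(-757 - 2223\right) = 31 \left(8041 - 6700\right) \left(-2980\right) = 31 \cdot 1341 \left(-2980\right) = 31 \left(-3996180\right) = -123881580$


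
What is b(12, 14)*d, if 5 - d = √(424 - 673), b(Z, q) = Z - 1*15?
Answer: -15 + 3*I*√249 ≈ -15.0 + 47.339*I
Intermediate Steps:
b(Z, q) = -15 + Z (b(Z, q) = Z - 15 = -15 + Z)
d = 5 - I*√249 (d = 5 - √(424 - 673) = 5 - √(-249) = 5 - I*√249 ≈ 5.0 - 15.78*I)
b(12, 14)*d = (-15 + 12)*(5 - I*√249) = -3*(5 - I*√249) = -15 + 3*I*√249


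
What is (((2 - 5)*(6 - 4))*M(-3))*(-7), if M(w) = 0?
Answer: 0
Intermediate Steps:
(((2 - 5)*(6 - 4))*M(-3))*(-7) = (((2 - 5)*(6 - 4))*0)*(-7) = (-3*2*0)*(-7) = -6*0*(-7) = 0*(-7) = 0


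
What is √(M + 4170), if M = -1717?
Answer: √2453 ≈ 49.528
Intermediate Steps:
√(M + 4170) = √(-1717 + 4170) = √2453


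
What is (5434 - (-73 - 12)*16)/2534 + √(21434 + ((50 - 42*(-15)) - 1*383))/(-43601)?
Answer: 3397/1267 - √21731/43601 ≈ 2.6778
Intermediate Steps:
(5434 - (-73 - 12)*16)/2534 + √(21434 + ((50 - 42*(-15)) - 1*383))/(-43601) = (5434 - (-85)*16)*(1/2534) + √(21434 + ((50 + 630) - 383))*(-1/43601) = (5434 - 1*(-1360))*(1/2534) + √(21434 + (680 - 383))*(-1/43601) = (5434 + 1360)*(1/2534) + √(21434 + 297)*(-1/43601) = 6794*(1/2534) + √21731*(-1/43601) = 3397/1267 - √21731/43601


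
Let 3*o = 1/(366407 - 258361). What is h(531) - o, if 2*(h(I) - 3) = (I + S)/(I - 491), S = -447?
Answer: 13127579/3241380 ≈ 4.0500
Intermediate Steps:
h(I) = 3 + (-447 + I)/(2*(-491 + I)) (h(I) = 3 + ((I - 447)/(I - 491))/2 = 3 + ((-447 + I)/(-491 + I))/2 = 3 + (-447 + I)/(2*(-491 + I)))
o = 1/324138 (o = 1/(3*(366407 - 258361)) = (1/3)/108046 = (1/3)*(1/108046) = 1/324138 ≈ 3.0851e-6)
h(531) - o = (-3393 + 7*531)/(2*(-491 + 531)) - 1*1/324138 = (1/2)*(-3393 + 3717)/40 - 1/324138 = (1/2)*(1/40)*324 - 1/324138 = 81/20 - 1/324138 = 13127579/3241380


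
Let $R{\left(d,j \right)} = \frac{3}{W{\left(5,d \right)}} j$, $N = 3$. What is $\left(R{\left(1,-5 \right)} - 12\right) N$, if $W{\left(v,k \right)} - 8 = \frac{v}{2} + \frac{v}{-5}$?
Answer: $- \frac{774}{19} \approx -40.737$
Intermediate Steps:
$W{\left(v,k \right)} = 8 + \frac{3 v}{10}$ ($W{\left(v,k \right)} = 8 + \left(\frac{v}{2} + \frac{v}{-5}\right) = 8 + \left(v \frac{1}{2} + v \left(- \frac{1}{5}\right)\right) = 8 + \left(\frac{v}{2} - \frac{v}{5}\right) = 8 + \frac{3 v}{10}$)
$R{\left(d,j \right)} = \frac{6 j}{19}$ ($R{\left(d,j \right)} = \frac{3}{8 + \frac{3}{10} \cdot 5} j = \frac{3}{8 + \frac{3}{2}} j = \frac{3}{\frac{19}{2}} j = 3 \cdot \frac{2}{19} j = \frac{6 j}{19}$)
$\left(R{\left(1,-5 \right)} - 12\right) N = \left(\frac{6}{19} \left(-5\right) - 12\right) 3 = \left(- \frac{30}{19} - 12\right) 3 = \left(- \frac{258}{19}\right) 3 = - \frac{774}{19}$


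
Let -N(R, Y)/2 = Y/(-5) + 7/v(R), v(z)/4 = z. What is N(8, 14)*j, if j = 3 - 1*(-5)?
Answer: 413/10 ≈ 41.300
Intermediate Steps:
j = 8 (j = 3 + 5 = 8)
v(z) = 4*z
N(R, Y) = -7/(2*R) + 2*Y/5 (N(R, Y) = -2*(Y/(-5) + 7/((4*R))) = -2*(Y*(-1/5) + 7*(1/(4*R))) = -2*(-Y/5 + 7/(4*R)) = -7/(2*R) + 2*Y/5)
N(8, 14)*j = ((1/10)*(-35 + 4*8*14)/8)*8 = ((1/10)*(1/8)*(-35 + 448))*8 = ((1/10)*(1/8)*413)*8 = (413/80)*8 = 413/10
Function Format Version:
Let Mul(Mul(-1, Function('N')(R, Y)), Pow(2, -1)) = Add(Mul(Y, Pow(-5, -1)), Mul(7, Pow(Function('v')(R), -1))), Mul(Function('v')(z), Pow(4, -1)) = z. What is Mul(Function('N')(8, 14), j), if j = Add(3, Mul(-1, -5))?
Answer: Rational(413, 10) ≈ 41.300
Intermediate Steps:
j = 8 (j = Add(3, 5) = 8)
Function('v')(z) = Mul(4, z)
Function('N')(R, Y) = Add(Mul(Rational(-7, 2), Pow(R, -1)), Mul(Rational(2, 5), Y)) (Function('N')(R, Y) = Mul(-2, Add(Mul(Y, Pow(-5, -1)), Mul(7, Pow(Mul(4, R), -1)))) = Mul(-2, Add(Mul(Y, Rational(-1, 5)), Mul(7, Mul(Rational(1, 4), Pow(R, -1))))) = Mul(-2, Add(Mul(Rational(-1, 5), Y), Mul(Rational(7, 4), Pow(R, -1)))) = Add(Mul(Rational(-7, 2), Pow(R, -1)), Mul(Rational(2, 5), Y)))
Mul(Function('N')(8, 14), j) = Mul(Mul(Rational(1, 10), Pow(8, -1), Add(-35, Mul(4, 8, 14))), 8) = Mul(Mul(Rational(1, 10), Rational(1, 8), Add(-35, 448)), 8) = Mul(Mul(Rational(1, 10), Rational(1, 8), 413), 8) = Mul(Rational(413, 80), 8) = Rational(413, 10)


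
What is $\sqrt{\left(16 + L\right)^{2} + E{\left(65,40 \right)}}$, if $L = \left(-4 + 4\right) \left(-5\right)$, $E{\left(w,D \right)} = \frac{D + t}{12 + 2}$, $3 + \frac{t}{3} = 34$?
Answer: $\frac{3 \sqrt{118}}{2} \approx 16.294$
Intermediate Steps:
$t = 93$ ($t = -9 + 3 \cdot 34 = -9 + 102 = 93$)
$E{\left(w,D \right)} = \frac{93}{14} + \frac{D}{14}$ ($E{\left(w,D \right)} = \frac{D + 93}{12 + 2} = \frac{93 + D}{14} = \left(93 + D\right) \frac{1}{14} = \frac{93}{14} + \frac{D}{14}$)
$L = 0$ ($L = 0 \left(-5\right) = 0$)
$\sqrt{\left(16 + L\right)^{2} + E{\left(65,40 \right)}} = \sqrt{\left(16 + 0\right)^{2} + \left(\frac{93}{14} + \frac{1}{14} \cdot 40\right)} = \sqrt{16^{2} + \left(\frac{93}{14} + \frac{20}{7}\right)} = \sqrt{256 + \frac{19}{2}} = \sqrt{\frac{531}{2}} = \frac{3 \sqrt{118}}{2}$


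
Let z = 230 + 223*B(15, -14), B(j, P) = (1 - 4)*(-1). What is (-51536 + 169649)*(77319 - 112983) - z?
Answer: -4212382931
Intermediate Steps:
B(j, P) = 3 (B(j, P) = -3*(-1) = 3)
z = 899 (z = 230 + 223*3 = 230 + 669 = 899)
(-51536 + 169649)*(77319 - 112983) - z = (-51536 + 169649)*(77319 - 112983) - 1*899 = 118113*(-35664) - 899 = -4212382032 - 899 = -4212382931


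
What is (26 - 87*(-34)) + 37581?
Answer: 40565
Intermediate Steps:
(26 - 87*(-34)) + 37581 = (26 + 2958) + 37581 = 2984 + 37581 = 40565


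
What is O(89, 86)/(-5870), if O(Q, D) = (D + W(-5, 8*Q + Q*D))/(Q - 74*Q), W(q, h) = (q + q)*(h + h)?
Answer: -83617/19068695 ≈ -0.0043850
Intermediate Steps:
W(q, h) = 4*h*q (W(q, h) = (2*q)*(2*h) = 4*h*q)
O(Q, D) = -(D - 160*Q - 20*D*Q)/(73*Q) (O(Q, D) = (D + 4*(8*Q + Q*D)*(-5))/(Q - 74*Q) = (D + 4*(8*Q + D*Q)*(-5))/((-73*Q)) = (D + (-160*Q - 20*D*Q))*(-1/(73*Q)) = (D - 160*Q - 20*D*Q)*(-1/(73*Q)) = -(D - 160*Q - 20*D*Q)/(73*Q))
O(89, 86)/(-5870) = ((1/73)*(-1*86 + 20*89*(8 + 86))/89)/(-5870) = ((1/73)*(1/89)*(-86 + 20*89*94))*(-1/5870) = ((1/73)*(1/89)*(-86 + 167320))*(-1/5870) = ((1/73)*(1/89)*167234)*(-1/5870) = (167234/6497)*(-1/5870) = -83617/19068695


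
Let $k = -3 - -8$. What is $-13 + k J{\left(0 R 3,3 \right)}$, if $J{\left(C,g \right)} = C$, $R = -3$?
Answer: $-13$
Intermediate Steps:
$k = 5$ ($k = -3 + 8 = 5$)
$-13 + k J{\left(0 R 3,3 \right)} = -13 + 5 \cdot 0 \left(-3\right) 3 = -13 + 5 \cdot 0 \cdot 3 = -13 + 5 \cdot 0 = -13 + 0 = -13$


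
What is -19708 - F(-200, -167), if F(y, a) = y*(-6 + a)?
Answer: -54308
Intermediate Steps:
-19708 - F(-200, -167) = -19708 - (-200)*(-6 - 167) = -19708 - (-200)*(-173) = -19708 - 1*34600 = -19708 - 34600 = -54308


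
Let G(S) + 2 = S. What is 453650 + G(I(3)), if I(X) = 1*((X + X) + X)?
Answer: 453657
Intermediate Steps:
I(X) = 3*X (I(X) = 1*(2*X + X) = 1*(3*X) = 3*X)
G(S) = -2 + S
453650 + G(I(3)) = 453650 + (-2 + 3*3) = 453650 + (-2 + 9) = 453650 + 7 = 453657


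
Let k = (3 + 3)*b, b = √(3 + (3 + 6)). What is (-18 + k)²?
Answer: 756 - 432*√3 ≈ 7.7541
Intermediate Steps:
b = 2*√3 (b = √(3 + 9) = √12 = 2*√3 ≈ 3.4641)
k = 12*√3 (k = (3 + 3)*(2*√3) = 6*(2*√3) = 12*√3 ≈ 20.785)
(-18 + k)² = (-18 + 12*√3)²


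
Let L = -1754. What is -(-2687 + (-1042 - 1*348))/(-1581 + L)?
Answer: -4077/3335 ≈ -1.2225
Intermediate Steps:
-(-2687 + (-1042 - 1*348))/(-1581 + L) = -(-2687 + (-1042 - 1*348))/(-1581 - 1754) = -(-2687 + (-1042 - 348))/(-3335) = -(-2687 - 1390)*(-1)/3335 = -(-4077)*(-1)/3335 = -1*4077/3335 = -4077/3335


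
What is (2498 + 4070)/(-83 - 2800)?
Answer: -6568/2883 ≈ -2.2782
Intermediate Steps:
(2498 + 4070)/(-83 - 2800) = 6568/(-2883) = 6568*(-1/2883) = -6568/2883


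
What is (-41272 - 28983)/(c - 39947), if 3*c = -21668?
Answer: 210765/141509 ≈ 1.4894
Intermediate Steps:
c = -21668/3 (c = (1/3)*(-21668) = -21668/3 ≈ -7222.7)
(-41272 - 28983)/(c - 39947) = (-41272 - 28983)/(-21668/3 - 39947) = -70255/(-141509/3) = -70255*(-3/141509) = 210765/141509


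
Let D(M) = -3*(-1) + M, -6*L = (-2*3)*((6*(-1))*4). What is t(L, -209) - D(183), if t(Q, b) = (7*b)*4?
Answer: -6038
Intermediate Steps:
L = -24 (L = -(-2*3)*(6*(-1))*4/6 = -(-1)*(-6*4) = -(-1)*(-24) = -⅙*144 = -24)
D(M) = 3 + M
t(Q, b) = 28*b
t(L, -209) - D(183) = 28*(-209) - (3 + 183) = -5852 - 1*186 = -5852 - 186 = -6038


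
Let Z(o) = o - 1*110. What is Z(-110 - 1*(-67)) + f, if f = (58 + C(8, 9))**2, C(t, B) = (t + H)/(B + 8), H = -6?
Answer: 931927/289 ≈ 3224.7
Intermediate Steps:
Z(o) = -110 + o (Z(o) = o - 110 = -110 + o)
C(t, B) = (-6 + t)/(8 + B) (C(t, B) = (t - 6)/(B + 8) = (-6 + t)/(8 + B))
f = 976144/289 (f = (58 + (-6 + 8)/(8 + 9))**2 = (58 + 2/17)**2 = (988/17)**2 = 976144/289 ≈ 3377.7)
Z(-110 - 1*(-67)) + f = (-110 + (-110 - 1*(-67))) + 976144/289 = (-110 + (-110 + 67)) + 976144/289 = (-110 - 43) + 976144/289 = -153 + 976144/289 = 931927/289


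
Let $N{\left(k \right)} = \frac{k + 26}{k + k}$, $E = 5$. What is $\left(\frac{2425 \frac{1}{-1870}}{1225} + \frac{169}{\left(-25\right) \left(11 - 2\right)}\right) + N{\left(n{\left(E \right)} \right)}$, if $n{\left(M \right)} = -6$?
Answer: $- \frac{9973709}{4123350} \approx -2.4188$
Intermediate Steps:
$N{\left(k \right)} = \frac{26 + k}{2 k}$
$\left(\frac{2425 \frac{1}{-1870}}{1225} + \frac{169}{\left(-25\right) \left(11 - 2\right)}\right) + N{\left(n{\left(E \right)} \right)} = \left(\frac{2425 \frac{1}{-1870}}{1225} + \frac{169}{\left(-25\right) \left(11 - 2\right)}\right) + \frac{26 - 6}{2 \left(-6\right)} = \left(2425 \left(- \frac{1}{1870}\right) \frac{1}{1225} + \frac{169}{\left(-25\right) 9}\right) + \frac{1}{2} \left(- \frac{1}{6}\right) 20 = \left(\left(- \frac{485}{374}\right) \frac{1}{1225} + \frac{169}{-225}\right) - \frac{5}{3} = \left(- \frac{97}{91630} + 169 \left(- \frac{1}{225}\right)\right) - \frac{5}{3} = \left(- \frac{97}{91630} - \frac{169}{225}\right) - \frac{5}{3} = - \frac{3101459}{4123350} - \frac{5}{3} = - \frac{9973709}{4123350}$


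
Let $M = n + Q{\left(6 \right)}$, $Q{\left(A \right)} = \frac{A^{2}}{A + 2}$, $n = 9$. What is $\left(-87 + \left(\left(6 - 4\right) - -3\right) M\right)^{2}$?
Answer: $\frac{1521}{4} \approx 380.25$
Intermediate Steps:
$Q{\left(A \right)} = \frac{A^{2}}{2 + A}$
$M = \frac{27}{2}$ ($M = 9 + \frac{6^{2}}{2 + 6} = 9 + \frac{36}{8} = 9 + 36 \cdot \frac{1}{8} = 9 + \frac{9}{2} = \frac{27}{2} \approx 13.5$)
$\left(-87 + \left(\left(6 - 4\right) - -3\right) M\right)^{2} = \left(-87 + \left(\left(6 - 4\right) - -3\right) \frac{27}{2}\right)^{2} = \left(-87 + \left(2 + 3\right) \frac{27}{2}\right)^{2} = \left(-87 + 5 \cdot \frac{27}{2}\right)^{2} = \left(-87 + \frac{135}{2}\right)^{2} = \left(- \frac{39}{2}\right)^{2} = \frac{1521}{4}$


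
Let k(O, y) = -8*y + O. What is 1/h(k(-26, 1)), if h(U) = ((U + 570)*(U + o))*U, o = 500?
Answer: -1/8492384 ≈ -1.1775e-7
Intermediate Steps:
k(O, y) = O - 8*y
h(U) = U*(500 + U)*(570 + U) (h(U) = ((U + 570)*(U + 500))*U = ((570 + U)*(500 + U))*U = ((500 + U)*(570 + U))*U = U*(500 + U)*(570 + U))
1/h(k(-26, 1)) = 1/((-26 - 8*1)*(285000 + (-26 - 8*1)**2 + 1070*(-26 - 8*1))) = 1/((-26 - 8)*(285000 + (-26 - 8)**2 + 1070*(-26 - 8))) = 1/(-34*(285000 + (-34)**2 + 1070*(-34))) = 1/(-34*(285000 + 1156 - 36380)) = 1/(-34*249776) = 1/(-8492384) = -1/8492384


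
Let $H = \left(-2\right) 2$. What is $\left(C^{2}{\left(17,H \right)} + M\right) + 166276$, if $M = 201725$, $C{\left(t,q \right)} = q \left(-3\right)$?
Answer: $368145$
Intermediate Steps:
$H = -4$
$C{\left(t,q \right)} = - 3 q$
$\left(C^{2}{\left(17,H \right)} + M\right) + 166276 = \left(\left(\left(-3\right) \left(-4\right)\right)^{2} + 201725\right) + 166276 = \left(12^{2} + 201725\right) + 166276 = \left(144 + 201725\right) + 166276 = 201869 + 166276 = 368145$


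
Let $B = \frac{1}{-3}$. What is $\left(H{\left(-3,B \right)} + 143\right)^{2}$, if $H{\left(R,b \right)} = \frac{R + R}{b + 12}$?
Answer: $\frac{24870169}{1225} \approx 20302.0$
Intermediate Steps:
$B = - \frac{1}{3} \approx -0.33333$
$H{\left(R,b \right)} = \frac{2 R}{12 + b}$
$\left(H{\left(-3,B \right)} + 143\right)^{2} = \left(2 \left(-3\right) \frac{1}{12 - \frac{1}{3}} + 143\right)^{2} = \left(2 \left(-3\right) \frac{1}{\frac{35}{3}} + 143\right)^{2} = \left(2 \left(-3\right) \frac{3}{35} + 143\right)^{2} = \left(- \frac{18}{35} + 143\right)^{2} = \left(\frac{4987}{35}\right)^{2} = \frac{24870169}{1225}$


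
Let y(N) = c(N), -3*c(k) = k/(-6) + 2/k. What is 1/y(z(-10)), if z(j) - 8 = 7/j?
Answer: 13140/4129 ≈ 3.1824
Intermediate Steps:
z(j) = 8 + 7/j
c(k) = -2/(3*k) + k/18 (c(k) = -(k/(-6) + 2/k)/3 = -(k*(-1/6) + 2/k)/3 = -(-k/6 + 2/k)/3 = -(2/k - k/6)/3 = -2/(3*k) + k/18)
y(N) = (-12 + N**2)/(18*N)
1/y(z(-10)) = 1/((-12 + (8 + 7/(-10))**2)/(18*(8 + 7/(-10)))) = 1/((-12 + (8 + 7*(-1/10))**2)/(18*(8 + 7*(-1/10)))) = 1/((-12 + (8 - 7/10)**2)/(18*(8 - 7/10))) = 1/((-12 + (73/10)**2)/(18*(73/10))) = 1/((1/18)*(10/73)*(-12 + 5329/100)) = 1/((1/18)*(10/73)*(4129/100)) = 1/(4129/13140) = 13140/4129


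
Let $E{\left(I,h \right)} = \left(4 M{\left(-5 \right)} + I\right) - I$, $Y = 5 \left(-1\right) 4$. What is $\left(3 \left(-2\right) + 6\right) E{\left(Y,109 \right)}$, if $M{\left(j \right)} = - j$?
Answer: $0$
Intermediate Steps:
$Y = -20$ ($Y = \left(-5\right) 4 = -20$)
$E{\left(I,h \right)} = 20$ ($E{\left(I,h \right)} = \left(4 \left(\left(-1\right) \left(-5\right)\right) + I\right) - I = \left(4 \cdot 5 + I\right) - I = \left(20 + I\right) - I = 20$)
$\left(3 \left(-2\right) + 6\right) E{\left(Y,109 \right)} = \left(3 \left(-2\right) + 6\right) 20 = \left(-6 + 6\right) 20 = 0 \cdot 20 = 0$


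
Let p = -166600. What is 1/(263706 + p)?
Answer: 1/97106 ≈ 1.0298e-5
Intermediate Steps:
1/(263706 + p) = 1/(263706 - 166600) = 1/97106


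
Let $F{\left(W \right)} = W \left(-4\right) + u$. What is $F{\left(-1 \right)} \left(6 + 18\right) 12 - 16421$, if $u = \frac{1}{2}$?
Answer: $-15125$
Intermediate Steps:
$u = \frac{1}{2} \approx 0.5$
$F{\left(W \right)} = \frac{1}{2} - 4 W$ ($F{\left(W \right)} = W \left(-4\right) + \frac{1}{2} = - 4 W + \frac{1}{2} = \frac{1}{2} - 4 W$)
$F{\left(-1 \right)} \left(6 + 18\right) 12 - 16421 = \left(\frac{1}{2} - -4\right) \left(6 + 18\right) 12 - 16421 = \left(\frac{1}{2} + 4\right) 24 \cdot 12 - 16421 = \frac{9}{2} \cdot 24 \cdot 12 - 16421 = 108 \cdot 12 - 16421 = 1296 - 16421 = -15125$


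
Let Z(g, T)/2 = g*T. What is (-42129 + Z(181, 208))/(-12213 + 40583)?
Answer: 33167/28370 ≈ 1.1691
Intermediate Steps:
Z(g, T) = 2*T*g (Z(g, T) = 2*(g*T) = 2*(T*g) = 2*T*g)
(-42129 + Z(181, 208))/(-12213 + 40583) = (-42129 + 2*208*181)/(-12213 + 40583) = (-42129 + 75296)/28370 = 33167*(1/28370) = 33167/28370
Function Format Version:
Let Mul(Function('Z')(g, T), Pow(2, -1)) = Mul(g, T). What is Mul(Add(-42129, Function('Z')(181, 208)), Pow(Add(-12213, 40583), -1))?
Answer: Rational(33167, 28370) ≈ 1.1691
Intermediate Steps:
Function('Z')(g, T) = Mul(2, T, g) (Function('Z')(g, T) = Mul(2, Mul(g, T)) = Mul(2, Mul(T, g)) = Mul(2, T, g))
Mul(Add(-42129, Function('Z')(181, 208)), Pow(Add(-12213, 40583), -1)) = Mul(Add(-42129, Mul(2, 208, 181)), Pow(Add(-12213, 40583), -1)) = Mul(Add(-42129, 75296), Pow(28370, -1)) = Mul(33167, Rational(1, 28370)) = Rational(33167, 28370)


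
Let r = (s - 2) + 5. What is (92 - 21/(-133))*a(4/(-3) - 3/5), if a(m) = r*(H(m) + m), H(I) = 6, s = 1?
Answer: 427244/285 ≈ 1499.1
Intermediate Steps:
r = 4 (r = (1 - 2) + 5 = -1 + 5 = 4)
a(m) = 24 + 4*m (a(m) = 4*(6 + m) = 24 + 4*m)
(92 - 21/(-133))*a(4/(-3) - 3/5) = (92 - 21/(-133))*(24 + 4*(4/(-3) - 3/5)) = (92 - 21*(-1/133))*(24 + 4*(4*(-⅓) - 3*⅕)) = (92 + 3/19)*(24 + 4*(-4/3 - ⅗)) = 1751*(24 + 4*(-29/15))/19 = 1751*(24 - 116/15)/19 = (1751/19)*(244/15) = 427244/285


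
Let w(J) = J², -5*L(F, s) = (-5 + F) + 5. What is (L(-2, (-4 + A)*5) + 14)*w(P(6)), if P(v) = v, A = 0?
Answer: 2592/5 ≈ 518.40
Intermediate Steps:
L(F, s) = -F/5 (L(F, s) = -((-5 + F) + 5)/5 = -F/5)
(L(-2, (-4 + A)*5) + 14)*w(P(6)) = (-⅕*(-2) + 14)*6² = (⅖ + 14)*36 = (72/5)*36 = 2592/5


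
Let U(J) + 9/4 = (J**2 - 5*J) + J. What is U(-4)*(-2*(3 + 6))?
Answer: -1071/2 ≈ -535.50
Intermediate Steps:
U(J) = -9/4 + J**2 - 4*J (U(J) = -9/4 + ((J**2 - 5*J) + J) = -9/4 + (J**2 - 4*J) = -9/4 + J**2 - 4*J)
U(-4)*(-2*(3 + 6)) = (-9/4 + (-4)**2 - 4*(-4))*(-2*(3 + 6)) = (-9/4 + 16 + 16)*(-2*9) = (119/4)*(-18) = -1071/2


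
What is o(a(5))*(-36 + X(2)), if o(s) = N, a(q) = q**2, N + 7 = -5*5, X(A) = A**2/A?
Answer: 1088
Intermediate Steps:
X(A) = A
N = -32 (N = -7 - 5*5 = -7 - 25 = -32)
o(s) = -32
o(a(5))*(-36 + X(2)) = -32*(-36 + 2) = -32*(-34) = 1088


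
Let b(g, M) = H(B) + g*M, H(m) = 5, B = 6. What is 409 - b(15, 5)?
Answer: 329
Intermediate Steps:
b(g, M) = 5 + M*g (b(g, M) = 5 + g*M = 5 + M*g)
409 - b(15, 5) = 409 - (5 + 5*15) = 409 - (5 + 75) = 409 - 1*80 = 409 - 80 = 329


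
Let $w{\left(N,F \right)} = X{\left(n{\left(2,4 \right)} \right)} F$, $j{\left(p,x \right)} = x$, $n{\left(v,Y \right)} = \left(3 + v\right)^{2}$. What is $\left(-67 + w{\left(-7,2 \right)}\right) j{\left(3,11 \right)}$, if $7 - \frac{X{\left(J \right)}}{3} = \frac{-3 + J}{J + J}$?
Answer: $- \frac{7601}{25} \approx -304.04$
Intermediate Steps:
$X{\left(J \right)} = 21 - \frac{3 \left(-3 + J\right)}{2 J}$ ($X{\left(J \right)} = 21 - 3 \frac{-3 + J}{J + J} = 21 - 3 \frac{-3 + J}{2 J} = 21 - \frac{3 \left(-3 + J\right)}{2 J}$)
$w{\left(N,F \right)} = \frac{492 F}{25}$ ($w{\left(N,F \right)} = \frac{3 \left(3 + 13 \left(3 + 2\right)^{2}\right)}{2 \left(3 + 2\right)^{2}} F = \frac{3 \left(3 + 13 \cdot 5^{2}\right)}{2 \cdot 5^{2}} F = \frac{3 \left(3 + 13 \cdot 25\right)}{2 \cdot 25} F = \frac{3}{2} \cdot \frac{1}{25} \left(3 + 325\right) F = \frac{3}{2} \cdot \frac{1}{25} \cdot 328 F = \frac{492 F}{25}$)
$\left(-67 + w{\left(-7,2 \right)}\right) j{\left(3,11 \right)} = \left(-67 + \frac{492}{25} \cdot 2\right) 11 = \left(-67 + \frac{984}{25}\right) 11 = \left(- \frac{691}{25}\right) 11 = - \frac{7601}{25}$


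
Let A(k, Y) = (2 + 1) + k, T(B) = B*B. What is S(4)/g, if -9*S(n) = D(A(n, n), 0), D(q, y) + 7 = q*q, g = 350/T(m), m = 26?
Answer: -676/75 ≈ -9.0133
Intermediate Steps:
T(B) = B²
g = 175/338 (g = 350/(26²) = 350/676 = 350*(1/676) = 175/338 ≈ 0.51775)
A(k, Y) = 3 + k
D(q, y) = -7 + q² (D(q, y) = -7 + q*q = -7 + q²)
S(n) = 7/9 - (3 + n)²/9 (S(n) = -(-7 + (3 + n)²)/9 = 7/9 - (3 + n)²/9)
S(4)/g = (7/9 - (3 + 4)²/9)/(175/338) = (7/9 - ⅑*7²)*(338/175) = (7/9 - ⅑*49)*(338/175) = (7/9 - 49/9)*(338/175) = -14/3*338/175 = -676/75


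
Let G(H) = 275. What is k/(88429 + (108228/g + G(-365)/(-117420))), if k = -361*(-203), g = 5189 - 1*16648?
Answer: 19720686581148/23793980725327 ≈ 0.82881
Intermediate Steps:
g = -11459 (g = 5189 - 16648 = -11459)
k = 73283
k/(88429 + (108228/g + G(-365)/(-117420))) = 73283/(88429 + (108228/(-11459) + 275/(-117420))) = 73283/(88429 + (108228*(-1/11459) + 275*(-1/117420))) = 73283/(88429 + (-108228/11459 - 55/23484)) = 73283/(88429 - 2542256597/269103156) = 73283/(23793980725327/269103156) = 73283*(269103156/23793980725327) = 19720686581148/23793980725327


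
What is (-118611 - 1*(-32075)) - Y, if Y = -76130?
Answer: -10406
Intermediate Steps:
(-118611 - 1*(-32075)) - Y = (-118611 - 1*(-32075)) - 1*(-76130) = (-118611 + 32075) + 76130 = -86536 + 76130 = -10406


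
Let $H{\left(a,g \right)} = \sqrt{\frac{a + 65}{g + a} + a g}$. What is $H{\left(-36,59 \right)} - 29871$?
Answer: $-29871 + \frac{i \sqrt{1122929}}{23} \approx -29871.0 + 46.073 i$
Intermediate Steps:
$H{\left(a,g \right)} = \sqrt{a g + \frac{65 + a}{a + g}}$ ($H{\left(a,g \right)} = \sqrt{\frac{65 + a}{a + g} + a g} = \sqrt{a g + \frac{65 + a}{a + g}}$)
$H{\left(-36,59 \right)} - 29871 = \sqrt{\frac{65 - 36 - 2124 \left(-36 + 59\right)}{-36 + 59}} - 29871 = \sqrt{\frac{65 - 36 - 2124 \cdot 23}{23}} - 29871 = \sqrt{\frac{65 - 36 - 48852}{23}} - 29871 = \sqrt{\frac{1}{23} \left(-48823\right)} - 29871 = \sqrt{- \frac{48823}{23}} - 29871 = \frac{i \sqrt{1122929}}{23} - 29871 = -29871 + \frac{i \sqrt{1122929}}{23}$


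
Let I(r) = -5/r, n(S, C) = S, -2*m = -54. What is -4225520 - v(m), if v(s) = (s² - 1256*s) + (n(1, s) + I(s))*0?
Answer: -4192337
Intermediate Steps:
m = 27 (m = -½*(-54) = 27)
v(s) = s² - 1256*s (v(s) = (s² - 1256*s) + (1 - 5/s)*0 = (s² - 1256*s) + 0 = s² - 1256*s)
-4225520 - v(m) = -4225520 - 27*(-1256 + 27) = -4225520 - 27*(-1229) = -4225520 - 1*(-33183) = -4225520 + 33183 = -4192337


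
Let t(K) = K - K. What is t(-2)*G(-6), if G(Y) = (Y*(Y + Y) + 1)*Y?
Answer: 0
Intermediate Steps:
t(K) = 0
G(Y) = Y*(1 + 2*Y²) (G(Y) = (Y*(2*Y) + 1)*Y = (2*Y² + 1)*Y = (1 + 2*Y²)*Y = Y*(1 + 2*Y²))
t(-2)*G(-6) = 0*(-6 + 2*(-6)³) = 0*(-6 + 2*(-216)) = 0*(-6 - 432) = 0*(-438) = 0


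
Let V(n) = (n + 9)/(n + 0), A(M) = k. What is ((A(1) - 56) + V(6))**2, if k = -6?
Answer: 14161/4 ≈ 3540.3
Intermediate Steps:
A(M) = -6
V(n) = (9 + n)/n
((A(1) - 56) + V(6))**2 = ((-6 - 56) + (9 + 6)/6)**2 = (-62 + (1/6)*15)**2 = (-62 + 5/2)**2 = (-119/2)**2 = 14161/4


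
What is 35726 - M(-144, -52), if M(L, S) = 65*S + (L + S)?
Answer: 39302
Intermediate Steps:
M(L, S) = L + 66*S
35726 - M(-144, -52) = 35726 - (-144 + 66*(-52)) = 35726 - (-144 - 3432) = 35726 - 1*(-3576) = 35726 + 3576 = 39302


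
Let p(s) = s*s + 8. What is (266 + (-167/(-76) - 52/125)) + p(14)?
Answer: 4481923/9500 ≈ 471.78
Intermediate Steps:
p(s) = 8 + s² (p(s) = s² + 8 = 8 + s²)
(266 + (-167/(-76) - 52/125)) + p(14) = (266 + (-167/(-76) - 52/125)) + (8 + 14²) = (266 + (-167*(-1/76) - 52*1/125)) + (8 + 196) = (266 + (167/76 - 52/125)) + 204 = (266 + 16923/9500) + 204 = 2543923/9500 + 204 = 4481923/9500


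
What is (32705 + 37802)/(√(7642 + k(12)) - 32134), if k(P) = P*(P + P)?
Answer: -1132835969/516293013 - 70507*√7930/1032586026 ≈ -2.2003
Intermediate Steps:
k(P) = 2*P² (k(P) = P*(2*P) = 2*P²)
(32705 + 37802)/(√(7642 + k(12)) - 32134) = (32705 + 37802)/(√(7642 + 2*12²) - 32134) = 70507/(√(7642 + 2*144) - 32134) = 70507/(√(7642 + 288) - 32134) = 70507/(√7930 - 32134) = 70507/(-32134 + √7930)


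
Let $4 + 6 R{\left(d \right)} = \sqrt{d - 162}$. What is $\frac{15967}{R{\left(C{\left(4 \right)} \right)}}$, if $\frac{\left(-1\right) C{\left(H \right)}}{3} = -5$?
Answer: $- \frac{383208}{163} - \frac{670614 i \sqrt{3}}{163} \approx -2351.0 - 7126.0 i$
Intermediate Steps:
$C{\left(H \right)} = 15$ ($C{\left(H \right)} = \left(-3\right) \left(-5\right) = 15$)
$R{\left(d \right)} = - \frac{2}{3} + \frac{\sqrt{-162 + d}}{6}$ ($R{\left(d \right)} = - \frac{2}{3} + \frac{\sqrt{d - 162}}{6} = - \frac{2}{3} + \frac{\sqrt{-162 + d}}{6}$)
$\frac{15967}{R{\left(C{\left(4 \right)} \right)}} = \frac{15967}{- \frac{2}{3} + \frac{\sqrt{-162 + 15}}{6}} = \frac{15967}{- \frac{2}{3} + \frac{\sqrt{-147}}{6}} = \frac{15967}{- \frac{2}{3} + \frac{7 i \sqrt{3}}{6}}$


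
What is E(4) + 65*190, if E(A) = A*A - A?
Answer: 12362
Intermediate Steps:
E(A) = A**2 - A
E(4) + 65*190 = 4*(-1 + 4) + 65*190 = 4*3 + 12350 = 12 + 12350 = 12362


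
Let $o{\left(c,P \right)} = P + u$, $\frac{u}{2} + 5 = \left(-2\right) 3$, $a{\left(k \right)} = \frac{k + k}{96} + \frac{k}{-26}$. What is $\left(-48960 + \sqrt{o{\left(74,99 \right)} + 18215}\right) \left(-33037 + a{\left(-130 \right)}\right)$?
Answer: $1617379320 - \frac{792833 \sqrt{4573}}{12} \approx 1.6129 \cdot 10^{9}$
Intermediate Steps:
$a{\left(k \right)} = - \frac{11 k}{624}$ ($a{\left(k \right)} = 2 k \frac{1}{96} + k \left(- \frac{1}{26}\right) = \frac{k}{48} - \frac{k}{26} = - \frac{11 k}{624}$)
$u = -22$ ($u = -10 + 2 \left(\left(-2\right) 3\right) = -10 + 2 \left(-6\right) = -10 - 12 = -22$)
$o{\left(c,P \right)} = -22 + P$ ($o{\left(c,P \right)} = P - 22 = -22 + P$)
$\left(-48960 + \sqrt{o{\left(74,99 \right)} + 18215}\right) \left(-33037 + a{\left(-130 \right)}\right) = \left(-48960 + \sqrt{\left(-22 + 99\right) + 18215}\right) \left(-33037 - - \frac{55}{24}\right) = \left(-48960 + \sqrt{77 + 18215}\right) \left(-33037 + \frac{55}{24}\right) = \left(-48960 + \sqrt{18292}\right) \left(- \frac{792833}{24}\right) = \left(-48960 + 2 \sqrt{4573}\right) \left(- \frac{792833}{24}\right) = 1617379320 - \frac{792833 \sqrt{4573}}{12}$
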